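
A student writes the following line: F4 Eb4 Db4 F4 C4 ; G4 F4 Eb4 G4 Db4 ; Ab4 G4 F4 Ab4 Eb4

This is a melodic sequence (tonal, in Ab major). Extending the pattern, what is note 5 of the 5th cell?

G4

Grouping in 5s, the 5th note of each cell is C4, Db4, Eb4.
Extending up a 2nd: F4 → G4.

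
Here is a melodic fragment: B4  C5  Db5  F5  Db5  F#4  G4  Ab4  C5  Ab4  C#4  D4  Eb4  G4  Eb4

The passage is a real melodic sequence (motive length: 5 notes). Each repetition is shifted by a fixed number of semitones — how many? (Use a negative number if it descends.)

-5

With a 5-note motive the entries are B4, F#4, C#4, each down a 4th from the previous.
Counting half-steps from B4 to F#4: -5.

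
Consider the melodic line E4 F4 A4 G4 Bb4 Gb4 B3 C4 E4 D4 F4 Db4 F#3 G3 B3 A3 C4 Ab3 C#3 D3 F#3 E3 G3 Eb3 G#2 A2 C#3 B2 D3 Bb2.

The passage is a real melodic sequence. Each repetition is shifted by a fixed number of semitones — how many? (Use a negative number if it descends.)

Taking 6-note groups, the heads are E4, B3, F#3, C#3, G#2: the pattern moves down a 4th.
Counting half-steps from E4 to B3: -5.

-5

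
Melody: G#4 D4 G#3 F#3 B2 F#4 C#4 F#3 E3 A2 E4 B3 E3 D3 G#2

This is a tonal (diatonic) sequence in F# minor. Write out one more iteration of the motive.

Unit = 5 notes; the statements start on G#4, F#4, E4, moving down a 2nd each time.
Statement 4 starts on D4 and keeps the same diatonic contour: D4 A3 D3 C#3 F#2.

D4 A3 D3 C#3 F#2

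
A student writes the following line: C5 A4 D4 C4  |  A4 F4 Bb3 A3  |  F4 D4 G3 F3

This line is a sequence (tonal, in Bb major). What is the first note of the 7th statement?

Unit = 4 notes; the statements start on C5, A4, F4, moving down a 3rd each time.
Continuing: D4 → Bb3 → G3 → Eb3. Statement 7 starts on Eb3.

Eb3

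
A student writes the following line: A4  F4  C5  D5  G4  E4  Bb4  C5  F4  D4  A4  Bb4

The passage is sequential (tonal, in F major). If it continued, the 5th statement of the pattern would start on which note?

The 4-note cells begin on A4, G4, F4 — each down a 2nd from the last.
Continuing: E4 → D4. Statement 5 starts on D4.

D4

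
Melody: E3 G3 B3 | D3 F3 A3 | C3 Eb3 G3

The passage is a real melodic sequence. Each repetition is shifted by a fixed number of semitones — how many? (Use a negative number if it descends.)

Unit = 3 notes; the statements start on E3, D3, C3, moving down a 2nd each time.
E3→D3 is 50 − 52 = -2 semitones.

-2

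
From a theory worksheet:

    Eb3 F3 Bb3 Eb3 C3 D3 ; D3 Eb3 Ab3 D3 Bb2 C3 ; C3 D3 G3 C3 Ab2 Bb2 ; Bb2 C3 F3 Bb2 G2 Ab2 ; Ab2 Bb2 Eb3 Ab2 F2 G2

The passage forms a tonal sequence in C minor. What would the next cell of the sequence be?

G2 Ab2 D3 G2 Eb2 F2

Taking 6-note groups, the heads are Eb3, D3, C3, Bb2, Ab2: the pattern moves down a 2nd.
So cell 6 is G2 Ab2 D3 G2 Eb2 F2.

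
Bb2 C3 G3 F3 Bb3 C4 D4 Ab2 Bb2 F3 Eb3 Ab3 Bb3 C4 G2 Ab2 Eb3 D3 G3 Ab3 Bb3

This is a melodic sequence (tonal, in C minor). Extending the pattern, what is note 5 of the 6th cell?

With 7-note cells, note 5 of each statement runs Bb3, Ab3, G3.
Each moves down a 2nd. Continuing: F3 → Eb3 → D3.

D3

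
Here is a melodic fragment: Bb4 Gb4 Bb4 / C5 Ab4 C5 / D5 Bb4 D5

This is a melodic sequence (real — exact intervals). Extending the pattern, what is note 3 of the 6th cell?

G#5

Grouping in 3s, the 3rd note of each cell is Bb4, C5, D5.
Carrying that up a 2nd forward: E5 → F#5 → G#5.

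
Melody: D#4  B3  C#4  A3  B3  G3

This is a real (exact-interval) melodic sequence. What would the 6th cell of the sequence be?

F3 Db3

Unit = 2 notes; the statements start on D#4, C#4, B3, moving down a 2nd each time.
Continuing the starts: A3 → G3 → F3.
Statement 6 starts on F3 and keeps the same exact contour: F3 Db3.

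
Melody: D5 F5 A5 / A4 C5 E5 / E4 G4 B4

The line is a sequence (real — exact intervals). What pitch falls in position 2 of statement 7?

With 3-note cells, note 2 of each statement runs F5, C5, G4.
Extending down a 4th: D4 → A3 → E3 → B2.

B2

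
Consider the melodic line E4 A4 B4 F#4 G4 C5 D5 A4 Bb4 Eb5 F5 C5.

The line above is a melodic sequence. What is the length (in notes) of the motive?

4

Try groups of 4 (3 cells in 12 notes):
E4 A4 B4 F#4 | G4 C5 D5 A4 | Bb4 Eb5 F5 C5
Each cell is the previous one up a 3rd — so the unit is 4 notes.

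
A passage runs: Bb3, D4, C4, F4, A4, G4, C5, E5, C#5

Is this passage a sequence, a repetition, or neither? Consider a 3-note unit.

Note 3 of cell 3 is C#5; if this were a sequence it would be D5. No unit length gives a consistent transposition pattern.

neither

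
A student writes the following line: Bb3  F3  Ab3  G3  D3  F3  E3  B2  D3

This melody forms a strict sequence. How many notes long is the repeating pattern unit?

3

9 notes total. Splitting into 3 groups of 3:
Bb3 F3 Ab3 | G3 D3 F3 | E3 B2 D3
That's a consistent down a 3rd shift per cell, and no other grouping gives one.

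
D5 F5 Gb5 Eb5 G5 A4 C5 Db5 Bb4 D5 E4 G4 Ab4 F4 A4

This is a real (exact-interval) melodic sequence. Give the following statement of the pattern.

B3 D4 Eb4 C4 E4

Taking 5-note groups, the heads are D5, A4, E4: the pattern moves down a 4th.
So cell 4 is B3 D4 Eb4 C4 E4.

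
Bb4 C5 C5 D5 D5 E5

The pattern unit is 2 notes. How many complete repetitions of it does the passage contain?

3

6 notes in groups of 2 gives 6/2 = 3 statements.
Starts: Bb4, C5, D5 — each up a 2nd.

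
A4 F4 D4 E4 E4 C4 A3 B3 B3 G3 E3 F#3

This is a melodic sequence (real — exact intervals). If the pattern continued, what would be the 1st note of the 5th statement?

C#3

Grouping in 4s, the 1st note of each cell is A4, E4, B3.
Carrying that down a 4th forward: F#3 → C#3.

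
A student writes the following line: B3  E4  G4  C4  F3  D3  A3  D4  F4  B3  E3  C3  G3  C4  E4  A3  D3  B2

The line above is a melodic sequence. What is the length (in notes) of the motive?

Try groups of 6 (3 cells in 18 notes):
B3 E4 G4 C4 F3 D3 | A3 D4 F4 B3 E3 C3 | G3 C4 E4 A3 D3 B2
Every group is a transposition down a 2nd of the one before; no shorter unit works.

6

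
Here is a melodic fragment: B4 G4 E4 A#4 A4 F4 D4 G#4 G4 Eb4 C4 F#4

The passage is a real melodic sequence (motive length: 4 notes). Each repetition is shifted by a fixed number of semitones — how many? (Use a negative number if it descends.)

The 4-note cells begin on B4, A4, G4 — each down a 2nd from the last.
B4 to A4 spans -2 semitones.

-2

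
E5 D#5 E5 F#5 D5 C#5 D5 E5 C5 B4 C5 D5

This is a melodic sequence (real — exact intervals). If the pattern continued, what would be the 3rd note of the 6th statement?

Gb4

With 4-note cells, note 3 of each statement runs E5, D5, C5.
Carrying that down a 2nd forward: Bb4 → Ab4 → Gb4.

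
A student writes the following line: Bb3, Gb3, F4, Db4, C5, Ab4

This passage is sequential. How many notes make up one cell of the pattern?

There are 6 notes; a 2-note unit gives 3 cells:
Bb3 Gb3 | F4 Db4 | C5 Ab4
That's a consistent up a 5th shift per cell, and no other grouping gives one.

2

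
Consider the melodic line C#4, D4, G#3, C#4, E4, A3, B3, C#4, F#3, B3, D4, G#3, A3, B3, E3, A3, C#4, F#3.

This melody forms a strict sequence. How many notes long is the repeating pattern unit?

18 notes total. Splitting into 3 groups of 6:
C#4 D4 G#3 C#4 E4 A3 | B3 C#4 F#3 B3 D4 G#3 | A3 B3 E3 A3 C#4 F#3
Each cell is the previous one down a 2nd — so the unit is 6 notes.

6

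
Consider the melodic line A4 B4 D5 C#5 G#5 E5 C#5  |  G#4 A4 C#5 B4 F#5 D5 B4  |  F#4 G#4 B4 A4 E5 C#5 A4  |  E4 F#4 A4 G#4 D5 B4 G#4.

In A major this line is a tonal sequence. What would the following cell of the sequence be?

Taking 7-note groups, the heads are A4, G#4, F#4, E4: the pattern moves down a 2nd.
So cell 5 is D4 E4 G#4 F#4 C#5 A4 F#4.

D4 E4 G#4 F#4 C#5 A4 F#4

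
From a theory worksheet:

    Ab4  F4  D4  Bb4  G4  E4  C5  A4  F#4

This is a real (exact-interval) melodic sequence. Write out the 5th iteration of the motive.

The 3-note cells begin on Ab4, Bb4, C5 — each up a 2nd from the last.
Continuing the starts: D5 → E5.
Statement 5 starts on E5 and keeps the same exact contour: E5 C#5 A#4.

E5 C#5 A#4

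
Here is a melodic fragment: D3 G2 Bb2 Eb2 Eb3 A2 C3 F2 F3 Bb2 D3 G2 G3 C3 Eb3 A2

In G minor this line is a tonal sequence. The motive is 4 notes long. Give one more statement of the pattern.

A3 D3 F3 Bb2

The 4-note cells begin on D3, Eb3, F3, G3 — each up a 2nd from the last.
Statement 5 starts on A3 and keeps the same diatonic contour: A3 D3 F3 Bb2.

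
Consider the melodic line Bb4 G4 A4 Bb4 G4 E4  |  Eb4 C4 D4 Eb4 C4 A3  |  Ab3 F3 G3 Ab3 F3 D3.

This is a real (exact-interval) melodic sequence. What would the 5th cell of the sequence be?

Gb2 Eb2 F2 Gb2 Eb2 C2

Unit = 6 notes; the statements start on Bb4, Eb4, Ab3, moving down a 5th each time.
Extending down a 5th: Db3 → Gb2.
So cell 5 is Gb2 Eb2 F2 Gb2 Eb2 C2.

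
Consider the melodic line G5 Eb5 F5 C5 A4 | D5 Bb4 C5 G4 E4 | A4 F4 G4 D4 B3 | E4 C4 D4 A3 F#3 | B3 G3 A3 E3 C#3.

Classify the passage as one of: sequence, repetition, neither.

sequence

Each 5-note cell is the previous one transposed down a 4th.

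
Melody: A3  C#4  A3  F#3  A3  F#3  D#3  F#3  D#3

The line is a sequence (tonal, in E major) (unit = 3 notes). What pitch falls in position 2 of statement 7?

Grouping in 3s, the 2nd note of each cell is C#4, A3, F#3.
Carrying that down a 3rd forward: D#3 → B2 → G#2 → E2.

E2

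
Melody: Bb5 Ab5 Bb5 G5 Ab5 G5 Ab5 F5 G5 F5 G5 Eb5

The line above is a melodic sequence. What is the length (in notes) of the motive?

4

12 notes total. Splitting into 3 groups of 4:
Bb5 Ab5 Bb5 G5 | Ab5 G5 Ab5 F5 | G5 F5 G5 Eb5
Each cell is the previous one down a 2nd — so the unit is 4 notes.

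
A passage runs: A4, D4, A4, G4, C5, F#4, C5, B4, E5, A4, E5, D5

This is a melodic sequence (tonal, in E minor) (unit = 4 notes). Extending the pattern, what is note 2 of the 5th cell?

The unit is 4 notes. Position-2 pitches of the 3 shown cells: D4, F#4, A4.
Carrying that up a 3rd forward: C5 → E5.

E5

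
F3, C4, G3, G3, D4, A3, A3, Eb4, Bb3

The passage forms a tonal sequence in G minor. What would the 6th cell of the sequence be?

D4 A4 Eb4

The 3-note cells begin on F3, G3, A3 — each up a 2nd from the last.
Extending up a 2nd: Bb3 → C4 → D4.
So cell 6 is D4 A4 Eb4.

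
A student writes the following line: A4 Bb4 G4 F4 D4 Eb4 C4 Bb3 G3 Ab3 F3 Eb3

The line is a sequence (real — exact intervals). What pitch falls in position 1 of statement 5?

Grouping in 4s, the 1st note of each cell is A4, D4, G3.
Extending down a 5th: C3 → F2.

F2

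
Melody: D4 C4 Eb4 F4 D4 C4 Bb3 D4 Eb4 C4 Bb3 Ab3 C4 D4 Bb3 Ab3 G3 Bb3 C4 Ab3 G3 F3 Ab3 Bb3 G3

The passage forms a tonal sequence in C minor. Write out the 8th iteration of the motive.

Unit = 5 notes; the statements start on D4, C4, Bb3, Ab3, G3, moving down a 2nd each time.
Continuing the starts: F3 → Eb3 → D3.
From D3 the diatonic shape gives D3 C3 Eb3 F3 D3.

D3 C3 Eb3 F3 D3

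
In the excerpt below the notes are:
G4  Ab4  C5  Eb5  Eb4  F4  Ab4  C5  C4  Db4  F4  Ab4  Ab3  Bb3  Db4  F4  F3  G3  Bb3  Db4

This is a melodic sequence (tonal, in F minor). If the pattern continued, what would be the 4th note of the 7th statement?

Grouping in 4s, the 4th note of each cell is Eb5, C5, Ab4, F4, Db4.
Extending down a 3rd: Bb3 → G3.

G3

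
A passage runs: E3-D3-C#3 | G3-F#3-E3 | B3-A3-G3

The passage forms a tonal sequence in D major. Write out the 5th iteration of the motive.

Taking 3-note groups, the heads are E3, G3, B3: the pattern moves up a 3rd.
Continuing the starts: D4 → F#4.
Statement 5 starts on F#4 and keeps the same diatonic contour: F#4 E4 D4.

F#4 E4 D4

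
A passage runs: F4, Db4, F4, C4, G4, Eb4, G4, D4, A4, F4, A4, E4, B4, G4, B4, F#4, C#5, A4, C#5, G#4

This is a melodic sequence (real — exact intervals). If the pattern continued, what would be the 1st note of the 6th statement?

With 4-note cells, note 1 of each statement runs F4, G4, A4, B4, C#5.
From C#5, up a 2nd gives D#5.

D#5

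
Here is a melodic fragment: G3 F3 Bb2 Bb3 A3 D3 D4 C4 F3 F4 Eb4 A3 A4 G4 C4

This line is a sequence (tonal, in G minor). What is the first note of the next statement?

C5

Unit = 3 notes; the statements start on G3, Bb3, D4, F4, A4, moving up a 3rd each time.
One more step up a 3rd gives C5.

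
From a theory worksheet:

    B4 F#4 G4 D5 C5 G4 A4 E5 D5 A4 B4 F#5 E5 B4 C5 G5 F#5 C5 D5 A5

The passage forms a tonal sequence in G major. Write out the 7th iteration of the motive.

A5 E5 F#5 C6

Unit = 4 notes; the statements start on B4, C5, D5, E5, F#5, moving up a 2nd each time.
Carrying on: G5 → A5.
So cell 7 is A5 E5 F#5 C6.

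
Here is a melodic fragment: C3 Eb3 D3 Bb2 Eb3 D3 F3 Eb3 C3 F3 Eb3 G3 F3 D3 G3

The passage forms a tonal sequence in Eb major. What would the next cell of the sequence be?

F3 Ab3 G3 Eb3 Ab3

Taking 5-note groups, the heads are C3, D3, Eb3: the pattern moves up a 2nd.
Statement 4 starts on F3 and keeps the same diatonic contour: F3 Ab3 G3 Eb3 Ab3.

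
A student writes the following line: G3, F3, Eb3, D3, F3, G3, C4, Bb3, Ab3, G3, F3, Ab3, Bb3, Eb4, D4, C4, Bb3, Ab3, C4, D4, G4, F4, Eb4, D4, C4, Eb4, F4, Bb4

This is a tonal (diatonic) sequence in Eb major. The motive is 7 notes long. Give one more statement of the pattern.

Ab4 G4 F4 Eb4 G4 Ab4 D5

Unit = 7 notes; the statements start on G3, Bb3, D4, F4, moving up a 3rd each time.
So cell 5 is Ab4 G4 F4 Eb4 G4 Ab4 D5.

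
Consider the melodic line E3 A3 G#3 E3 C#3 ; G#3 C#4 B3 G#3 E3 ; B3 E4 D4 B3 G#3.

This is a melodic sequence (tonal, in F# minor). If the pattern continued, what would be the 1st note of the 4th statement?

The unit is 5 notes. Position-1 pitches of the 3 shown cells: E3, G#3, B3.
From B3, up a 3rd gives D4.

D4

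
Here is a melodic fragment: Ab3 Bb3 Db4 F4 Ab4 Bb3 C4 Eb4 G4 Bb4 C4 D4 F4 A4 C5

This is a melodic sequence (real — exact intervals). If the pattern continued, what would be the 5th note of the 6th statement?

F#5

Grouping in 5s, the 5th note of each cell is Ab4, Bb4, C5.
Each moves up a 2nd. Continuing: D5 → E5 → F#5.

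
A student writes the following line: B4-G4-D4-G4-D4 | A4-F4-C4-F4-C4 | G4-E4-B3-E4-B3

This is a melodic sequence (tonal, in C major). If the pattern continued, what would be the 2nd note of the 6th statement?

B3

The unit is 5 notes. Position-2 pitches of the 3 shown cells: G4, F4, E4.
Each moves down a 2nd. Continuing: D4 → C4 → B3.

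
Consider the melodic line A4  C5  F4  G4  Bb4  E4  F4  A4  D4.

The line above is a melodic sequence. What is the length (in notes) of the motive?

9 notes total. Splitting into 3 groups of 3:
A4 C5 F4 | G4 Bb4 E4 | F4 A4 D4
That's a consistent down a 2nd shift per cell, and no other grouping gives one.

3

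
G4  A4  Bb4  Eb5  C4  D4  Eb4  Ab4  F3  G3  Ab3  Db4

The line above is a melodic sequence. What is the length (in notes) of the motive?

12 notes total. Splitting into 3 groups of 4:
G4 A4 Bb4 Eb5 | C4 D4 Eb4 Ab4 | F3 G3 Ab3 Db4
Every group is a transposition down a 5th of the one before; no shorter unit works.

4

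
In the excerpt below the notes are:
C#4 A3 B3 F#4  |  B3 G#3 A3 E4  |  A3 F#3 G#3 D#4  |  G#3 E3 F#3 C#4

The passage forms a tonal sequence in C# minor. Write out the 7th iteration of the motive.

D#3 B2 C#3 G#3

The 4-note cells begin on C#4, B3, A3, G#3 — each down a 2nd from the last.
Extending down a 2nd: F#3 → E3 → D#3.
Statement 7 starts on D#3 and keeps the same diatonic contour: D#3 B2 C#3 G#3.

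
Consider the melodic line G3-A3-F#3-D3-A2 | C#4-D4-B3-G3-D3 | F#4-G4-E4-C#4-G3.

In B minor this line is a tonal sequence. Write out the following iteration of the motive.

B4 C#5 A4 F#4 C#4

Taking 5-note groups, the heads are G3, C#4, F#4: the pattern moves up a 4th.
From B4 the diatonic shape gives B4 C#5 A4 F#4 C#4.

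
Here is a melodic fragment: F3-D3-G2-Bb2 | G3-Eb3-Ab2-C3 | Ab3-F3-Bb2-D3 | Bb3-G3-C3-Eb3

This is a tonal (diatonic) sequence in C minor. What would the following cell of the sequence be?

C4 Ab3 D3 F3

Taking 4-note groups, the heads are F3, G3, Ab3, Bb3: the pattern moves up a 2nd.
From C4 the diatonic shape gives C4 Ab3 D3 F3.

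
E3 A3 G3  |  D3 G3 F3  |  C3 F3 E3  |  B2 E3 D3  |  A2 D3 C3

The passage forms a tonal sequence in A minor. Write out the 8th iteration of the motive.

E2 A2 G2

Taking 3-note groups, the heads are E3, D3, C3, B2, A2: the pattern moves down a 2nd.
Carrying on: G2 → F2 → E2.
From E2 the diatonic shape gives E2 A2 G2.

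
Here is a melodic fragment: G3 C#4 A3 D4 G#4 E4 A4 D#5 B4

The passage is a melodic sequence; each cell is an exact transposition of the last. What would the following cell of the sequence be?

The 3-note cells begin on G3, D4, A4 — each up a 5th from the last.
From E5 the exact shape gives E5 A#5 F#5.

E5 A#5 F#5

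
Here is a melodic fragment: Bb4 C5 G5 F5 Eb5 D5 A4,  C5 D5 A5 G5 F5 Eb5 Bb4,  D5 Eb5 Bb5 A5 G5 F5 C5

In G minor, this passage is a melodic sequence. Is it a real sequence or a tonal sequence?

Every note is diatonic to G minor.
Cell 1 has -1 semitones from note 5 to 6, but cell 2 has -2 — the interval quality changes while the contour stays the same, which is the hallmark of a tonal sequence.

tonal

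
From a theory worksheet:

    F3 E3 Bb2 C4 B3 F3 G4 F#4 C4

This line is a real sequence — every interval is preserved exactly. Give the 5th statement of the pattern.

A5 G#5 D5

With a 3-note motive the entries are F3, C4, G4, each up a 5th from the previous.
Extending up a 5th: D5 → A5.
Statement 5 starts on A5 and keeps the same exact contour: A5 G#5 D5.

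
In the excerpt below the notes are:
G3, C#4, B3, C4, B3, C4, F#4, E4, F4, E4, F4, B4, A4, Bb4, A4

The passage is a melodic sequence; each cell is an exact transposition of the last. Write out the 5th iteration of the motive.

Taking 5-note groups, the heads are G3, C4, F4: the pattern moves up a 4th.
Extending up a 4th: Bb4 → Eb5.
Statement 5 starts on Eb5 and keeps the same exact contour: Eb5 A5 G5 Ab5 G5.

Eb5 A5 G5 Ab5 G5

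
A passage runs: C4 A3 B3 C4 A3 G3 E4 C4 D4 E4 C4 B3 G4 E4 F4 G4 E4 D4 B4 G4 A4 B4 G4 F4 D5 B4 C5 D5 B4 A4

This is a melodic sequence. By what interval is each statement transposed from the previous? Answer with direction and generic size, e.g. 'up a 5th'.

With a 6-note motive the entries are C4, E4, G4, B4, D5, each up a 3rd from the previous.
From C4 to E4: up a 3rd.

up a 3rd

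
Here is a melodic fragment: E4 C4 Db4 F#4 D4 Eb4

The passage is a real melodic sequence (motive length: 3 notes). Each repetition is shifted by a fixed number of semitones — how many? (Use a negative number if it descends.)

Unit = 3 notes; the statements start on E4, F#4, moving up a 2nd each time.
E4 to F#4 spans +2 semitones.

2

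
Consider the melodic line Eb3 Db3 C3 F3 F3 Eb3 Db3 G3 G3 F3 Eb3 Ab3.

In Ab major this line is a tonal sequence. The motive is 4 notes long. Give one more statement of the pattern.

The 4-note cells begin on Eb3, F3, G3 — each up a 2nd from the last.
So cell 4 is Ab3 G3 F3 Bb3.

Ab3 G3 F3 Bb3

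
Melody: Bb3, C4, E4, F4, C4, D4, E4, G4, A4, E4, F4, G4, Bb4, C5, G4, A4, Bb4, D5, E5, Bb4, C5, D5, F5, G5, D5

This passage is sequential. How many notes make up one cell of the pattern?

5

Try groups of 5 (5 cells in 25 notes):
Bb3 C4 E4 F4 C4 | D4 E4 G4 A4 E4 | F4 G4 Bb4 C5 G4 | A4 Bb4 D5 E5 Bb4 | C5 D5 F5 G5 D5
That's a consistent up a 3rd shift per cell, and no other grouping gives one.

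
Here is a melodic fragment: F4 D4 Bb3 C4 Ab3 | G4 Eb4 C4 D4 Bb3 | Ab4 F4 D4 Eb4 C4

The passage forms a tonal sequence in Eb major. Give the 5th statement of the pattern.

The 5-note cells begin on F4, G4, Ab4 — each up a 2nd from the last.
Extending up a 2nd: Bb4 → C5.
So cell 5 is C5 Ab4 F4 G4 Eb4.

C5 Ab4 F4 G4 Eb4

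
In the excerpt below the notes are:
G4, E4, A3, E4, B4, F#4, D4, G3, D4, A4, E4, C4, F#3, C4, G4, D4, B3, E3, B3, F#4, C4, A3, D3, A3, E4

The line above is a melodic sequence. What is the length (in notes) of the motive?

5

There are 25 notes; a 5-note unit gives 5 cells:
G4 E4 A3 E4 B4 | F#4 D4 G3 D4 A4 | E4 C4 F#3 C4 G4 | D4 B3 E3 B3 F#4 | C4 A3 D3 A3 E4
Each cell is the previous one down a 2nd — so the unit is 5 notes.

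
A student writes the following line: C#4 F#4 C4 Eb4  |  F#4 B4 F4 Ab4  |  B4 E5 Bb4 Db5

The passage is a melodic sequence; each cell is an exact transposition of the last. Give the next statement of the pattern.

The 4-note cells begin on C#4, F#4, B4 — each up a 4th from the last.
From E5 the exact shape gives E5 A5 Eb5 Gb5.

E5 A5 Eb5 Gb5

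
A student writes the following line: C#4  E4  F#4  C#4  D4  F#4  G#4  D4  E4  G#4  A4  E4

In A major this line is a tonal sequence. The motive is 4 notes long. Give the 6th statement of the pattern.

Unit = 4 notes; the statements start on C#4, D4, E4, moving up a 2nd each time.
Extending up a 2nd: F#4 → G#4 → A4.
From A4 the diatonic shape gives A4 C#5 D5 A4.

A4 C#5 D5 A4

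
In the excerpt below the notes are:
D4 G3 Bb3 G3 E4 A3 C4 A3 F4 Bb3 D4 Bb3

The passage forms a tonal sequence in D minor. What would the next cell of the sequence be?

Unit = 4 notes; the statements start on D4, E4, F4, moving up a 2nd each time.
So cell 4 is G4 C4 E4 C4.

G4 C4 E4 C4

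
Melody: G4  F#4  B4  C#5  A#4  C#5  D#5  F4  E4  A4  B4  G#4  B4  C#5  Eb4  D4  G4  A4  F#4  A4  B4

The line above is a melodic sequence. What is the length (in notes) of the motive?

7

21 notes total. Splitting into 3 groups of 7:
G4 F#4 B4 C#5 A#4 C#5 D#5 | F4 E4 A4 B4 G#4 B4 C#5 | Eb4 D4 G4 A4 F#4 A4 B4
Every group is a transposition down a 2nd of the one before; no shorter unit works.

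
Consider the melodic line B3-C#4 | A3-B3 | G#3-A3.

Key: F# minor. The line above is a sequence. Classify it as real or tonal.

Every note is diatonic to F# minor.
Cell 1 has +2 semitones from note 1 to 2, but cell 3 has +1 — the interval quality changes while the contour stays the same, which is the hallmark of a tonal sequence.

tonal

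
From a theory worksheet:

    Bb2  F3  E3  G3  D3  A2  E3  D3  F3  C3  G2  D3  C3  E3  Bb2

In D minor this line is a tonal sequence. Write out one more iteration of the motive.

F2 C3 Bb2 D3 A2

Unit = 5 notes; the statements start on Bb2, A2, G2, moving down a 2nd each time.
Statement 4 starts on F2 and keeps the same diatonic contour: F2 C3 Bb2 D3 A2.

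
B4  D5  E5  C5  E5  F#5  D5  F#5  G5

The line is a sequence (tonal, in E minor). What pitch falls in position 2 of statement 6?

The unit is 3 notes. Position-2 pitches of the 3 shown cells: D5, E5, F#5.
Each moves up a 2nd. Continuing: G5 → A5 → B5.

B5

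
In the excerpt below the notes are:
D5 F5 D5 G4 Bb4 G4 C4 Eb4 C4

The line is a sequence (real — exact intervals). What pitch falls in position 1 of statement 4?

F3

With 3-note cells, note 1 of each statement runs D5, G4, C4.
One more down a 5th gives F3.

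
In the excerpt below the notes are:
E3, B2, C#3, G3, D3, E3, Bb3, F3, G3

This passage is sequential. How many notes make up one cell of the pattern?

There are 9 notes; a 3-note unit gives 3 cells:
E3 B2 C#3 | G3 D3 E3 | Bb3 F3 G3
Every group is a transposition up a 3rd of the one before; no shorter unit works.

3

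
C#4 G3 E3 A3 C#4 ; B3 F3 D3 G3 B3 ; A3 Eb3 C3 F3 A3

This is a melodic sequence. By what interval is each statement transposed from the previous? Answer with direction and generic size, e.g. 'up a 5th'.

down a 2nd

The 5-note cells begin on C#4, B3, A3 — each down a 2nd from the last.
From C#4 to B3: down a 2nd.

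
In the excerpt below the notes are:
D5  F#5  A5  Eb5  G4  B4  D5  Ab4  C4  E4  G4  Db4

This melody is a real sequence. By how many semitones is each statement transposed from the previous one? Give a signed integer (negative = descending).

-7

Unit = 4 notes; the statements start on D5, G4, C4, moving down a 5th each time.
Counting half-steps from D5 to G4: -7.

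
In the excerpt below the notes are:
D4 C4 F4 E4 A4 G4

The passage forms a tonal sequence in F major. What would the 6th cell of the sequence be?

The 2-note cells begin on D4, F4, A4 — each up a 3rd from the last.
Extending up a 3rd: C5 → E5 → G5.
From G5 the diatonic shape gives G5 F5.

G5 F5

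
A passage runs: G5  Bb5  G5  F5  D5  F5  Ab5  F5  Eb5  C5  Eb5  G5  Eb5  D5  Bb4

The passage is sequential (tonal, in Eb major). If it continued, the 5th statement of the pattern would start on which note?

Unit = 5 notes; the statements start on G5, F5, Eb5, moving down a 2nd each time.
Extending the heads down a 2nd: D5 → C5.

C5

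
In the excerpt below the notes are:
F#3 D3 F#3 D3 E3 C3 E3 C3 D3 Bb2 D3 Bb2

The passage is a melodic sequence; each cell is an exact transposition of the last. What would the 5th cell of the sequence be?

With a 4-note motive the entries are F#3, E3, D3, each down a 2nd from the previous.
Carrying on: C3 → Bb2.
Statement 5 starts on Bb2 and keeps the same exact contour: Bb2 Gb2 Bb2 Gb2.

Bb2 Gb2 Bb2 Gb2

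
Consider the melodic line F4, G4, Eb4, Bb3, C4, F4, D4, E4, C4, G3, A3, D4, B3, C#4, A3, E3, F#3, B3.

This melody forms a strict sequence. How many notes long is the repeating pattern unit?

18 notes total. Splitting into 3 groups of 6:
F4 G4 Eb4 Bb3 C4 F4 | D4 E4 C4 G3 A3 D4 | B3 C#4 A3 E3 F#3 B3
That's a consistent down a 3rd shift per cell, and no other grouping gives one.

6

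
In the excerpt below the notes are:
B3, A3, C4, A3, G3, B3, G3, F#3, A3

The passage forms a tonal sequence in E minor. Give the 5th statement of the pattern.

With a 3-note motive the entries are B3, A3, G3, each down a 2nd from the previous.
Carrying on: F#3 → E3.
Statement 5 starts on E3 and keeps the same diatonic contour: E3 D3 F#3.

E3 D3 F#3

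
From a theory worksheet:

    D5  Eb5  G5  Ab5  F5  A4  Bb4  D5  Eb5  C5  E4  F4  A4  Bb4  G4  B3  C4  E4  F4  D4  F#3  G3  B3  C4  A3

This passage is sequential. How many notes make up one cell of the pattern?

25 notes total. Splitting into 5 groups of 5:
D5 Eb5 G5 Ab5 F5 | A4 Bb4 D5 Eb5 C5 | E4 F4 A4 Bb4 G4 | B3 C4 E4 F4 D4 | F#3 G3 B3 C4 A3
Every group is a transposition down a 4th of the one before; no shorter unit works.

5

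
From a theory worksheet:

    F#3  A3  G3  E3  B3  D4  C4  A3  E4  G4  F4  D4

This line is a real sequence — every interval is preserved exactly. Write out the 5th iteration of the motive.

D5 F5 Eb5 C5

Taking 4-note groups, the heads are F#3, B3, E4: the pattern moves up a 4th.
Carrying on: A4 → D5.
From D5 the exact shape gives D5 F5 Eb5 C5.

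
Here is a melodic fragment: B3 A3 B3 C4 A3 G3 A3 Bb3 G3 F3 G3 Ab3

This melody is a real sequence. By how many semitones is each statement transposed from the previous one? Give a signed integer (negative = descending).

With a 4-note motive the entries are B3, A3, G3, each down a 2nd from the previous.
Counting half-steps from B3 to A3: -2.

-2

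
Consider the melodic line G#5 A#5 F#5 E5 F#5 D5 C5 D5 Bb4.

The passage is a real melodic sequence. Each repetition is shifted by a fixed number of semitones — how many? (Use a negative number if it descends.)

-4

Taking 3-note groups, the heads are G#5, E5, C5: the pattern moves down a 3rd.
G#5→E5 is 76 − 80 = -4 semitones.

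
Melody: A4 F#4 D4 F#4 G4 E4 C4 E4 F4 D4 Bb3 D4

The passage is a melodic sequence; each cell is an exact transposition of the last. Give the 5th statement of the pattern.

Db4 Bb3 Gb3 Bb3

The 4-note cells begin on A4, G4, F4 — each down a 2nd from the last.
Carrying on: Eb4 → Db4.
From Db4 the exact shape gives Db4 Bb3 Gb3 Bb3.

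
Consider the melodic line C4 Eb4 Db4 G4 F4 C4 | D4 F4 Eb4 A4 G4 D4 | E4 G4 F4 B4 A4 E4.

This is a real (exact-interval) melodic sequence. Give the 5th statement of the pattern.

G#4 B4 A4 D#5 C#5 G#4

The 6-note cells begin on C4, D4, E4 — each up a 2nd from the last.
Carrying on: F#4 → G#4.
So cell 5 is G#4 B4 A4 D#5 C#5 G#4.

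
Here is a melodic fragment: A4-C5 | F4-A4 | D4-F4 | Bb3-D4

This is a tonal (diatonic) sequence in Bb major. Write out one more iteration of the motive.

G3 Bb3

The 2-note cells begin on A4, F4, D4, Bb3 — each down a 3rd from the last.
So cell 5 is G3 Bb3.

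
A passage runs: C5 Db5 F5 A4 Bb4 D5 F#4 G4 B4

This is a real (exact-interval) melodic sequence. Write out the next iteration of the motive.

Unit = 3 notes; the statements start on C5, A4, F#4, moving down a 3rd each time.
From D#4 the exact shape gives D#4 E4 G#4.

D#4 E4 G#4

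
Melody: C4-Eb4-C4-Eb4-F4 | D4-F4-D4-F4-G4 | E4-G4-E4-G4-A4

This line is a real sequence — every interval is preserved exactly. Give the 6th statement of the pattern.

The 5-note cells begin on C4, D4, E4 — each up a 2nd from the last.
Extending up a 2nd: F#4 → G#4 → A#4.
So cell 6 is A#4 C#5 A#4 C#5 D#5.

A#4 C#5 A#4 C#5 D#5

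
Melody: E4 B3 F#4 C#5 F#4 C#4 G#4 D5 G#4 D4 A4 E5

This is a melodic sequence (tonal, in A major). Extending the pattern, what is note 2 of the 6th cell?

With 4-note cells, note 2 of each statement runs B3, C#4, D4.
Carrying that up a 2nd forward: E4 → F#4 → G#4.

G#4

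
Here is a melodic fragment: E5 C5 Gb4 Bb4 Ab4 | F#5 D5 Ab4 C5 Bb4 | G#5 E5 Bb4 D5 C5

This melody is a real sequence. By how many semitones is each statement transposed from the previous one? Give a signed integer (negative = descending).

The 5-note cells begin on E5, F#5, G#5 — each up a 2nd from the last.
E5→F#5 is 78 − 76 = 2 semitones.

2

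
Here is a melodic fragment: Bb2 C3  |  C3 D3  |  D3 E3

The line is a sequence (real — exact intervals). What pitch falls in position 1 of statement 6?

The unit is 2 notes. Position-1 pitches of the 3 shown cells: Bb2, C3, D3.
Carrying that up a 2nd forward: E3 → F#3 → G#3.

G#3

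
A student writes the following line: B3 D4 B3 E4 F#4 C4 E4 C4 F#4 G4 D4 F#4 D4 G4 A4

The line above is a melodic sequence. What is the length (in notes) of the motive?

There are 15 notes; a 5-note unit gives 3 cells:
B3 D4 B3 E4 F#4 | C4 E4 C4 F#4 G4 | D4 F#4 D4 G4 A4
That's a consistent up a 2nd shift per cell, and no other grouping gives one.

5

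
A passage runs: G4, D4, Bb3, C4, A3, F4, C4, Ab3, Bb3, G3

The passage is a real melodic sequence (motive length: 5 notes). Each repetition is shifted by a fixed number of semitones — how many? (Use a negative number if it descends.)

-2

Unit = 5 notes; the statements start on G4, F4, moving down a 2nd each time.
Counting half-steps from G4 to F4: -2.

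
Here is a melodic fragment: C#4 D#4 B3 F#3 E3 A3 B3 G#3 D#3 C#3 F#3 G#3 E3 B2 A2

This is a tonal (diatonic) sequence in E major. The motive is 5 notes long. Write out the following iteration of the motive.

D#3 E3 C#3 G#2 F#2

Taking 5-note groups, the heads are C#4, A3, F#3: the pattern moves down a 3rd.
From D#3 the diatonic shape gives D#3 E3 C#3 G#2 F#2.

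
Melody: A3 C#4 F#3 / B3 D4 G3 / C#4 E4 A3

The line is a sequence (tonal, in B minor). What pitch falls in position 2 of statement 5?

Grouping in 3s, the 2nd note of each cell is C#4, D4, E4.
Extending up a 2nd: F#4 → G4.

G4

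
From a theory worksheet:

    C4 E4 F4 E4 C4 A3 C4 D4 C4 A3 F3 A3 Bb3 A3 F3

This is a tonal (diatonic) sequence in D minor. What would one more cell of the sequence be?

D3 F3 G3 F3 D3

With a 5-note motive the entries are C4, A3, F3, each down a 3rd from the previous.
From D3 the diatonic shape gives D3 F3 G3 F3 D3.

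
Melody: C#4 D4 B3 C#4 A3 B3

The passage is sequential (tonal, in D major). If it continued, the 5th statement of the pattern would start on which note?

F#3

With a 2-note motive the entries are C#4, B3, A3, each down a 2nd from the previous.
Extending the heads down a 2nd: G3 → F#3.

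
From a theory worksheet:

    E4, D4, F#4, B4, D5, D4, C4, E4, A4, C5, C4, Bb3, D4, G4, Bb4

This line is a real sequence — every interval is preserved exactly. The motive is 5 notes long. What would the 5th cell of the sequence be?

Ab3 Gb3 Bb3 Eb4 Gb4

Taking 5-note groups, the heads are E4, D4, C4: the pattern moves down a 2nd.
Continuing the starts: Bb3 → Ab3.
Statement 5 starts on Ab3 and keeps the same exact contour: Ab3 Gb3 Bb3 Eb4 Gb4.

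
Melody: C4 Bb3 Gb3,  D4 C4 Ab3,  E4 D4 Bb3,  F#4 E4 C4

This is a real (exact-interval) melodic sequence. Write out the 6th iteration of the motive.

Unit = 3 notes; the statements start on C4, D4, E4, F#4, moving up a 2nd each time.
Continuing the starts: G#4 → A#4.
Statement 6 starts on A#4 and keeps the same exact contour: A#4 G#4 E4.

A#4 G#4 E4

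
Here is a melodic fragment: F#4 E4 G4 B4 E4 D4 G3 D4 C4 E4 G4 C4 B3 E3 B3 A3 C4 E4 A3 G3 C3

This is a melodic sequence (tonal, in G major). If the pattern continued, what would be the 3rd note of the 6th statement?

D3

With 7-note cells, note 3 of each statement runs G4, E4, C4.
Each moves down a 3rd. Continuing: A3 → F#3 → D3.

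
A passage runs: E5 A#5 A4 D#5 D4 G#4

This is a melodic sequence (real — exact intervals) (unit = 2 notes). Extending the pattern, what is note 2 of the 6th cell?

B2

The unit is 2 notes. Position-2 pitches of the 3 shown cells: A#5, D#5, G#4.
Each moves down a 5th. Continuing: C#4 → F#3 → B2.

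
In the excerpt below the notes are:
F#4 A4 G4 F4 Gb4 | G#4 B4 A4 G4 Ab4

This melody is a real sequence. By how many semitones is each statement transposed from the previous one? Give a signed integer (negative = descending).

2

Unit = 5 notes; the statements start on F#4, G#4, moving up a 2nd each time.
Counting half-steps from F#4 to G#4: 2.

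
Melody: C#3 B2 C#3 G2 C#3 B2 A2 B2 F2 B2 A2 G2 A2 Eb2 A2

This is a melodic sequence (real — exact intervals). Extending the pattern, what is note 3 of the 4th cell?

G2

The unit is 5 notes. Position-3 pitches of the 3 shown cells: C#3, B2, A2.
Each moves down a 2nd; the next is G2.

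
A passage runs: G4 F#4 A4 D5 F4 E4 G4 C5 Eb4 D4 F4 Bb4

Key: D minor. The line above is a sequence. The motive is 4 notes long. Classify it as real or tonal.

real

Each cell has the same semitone pattern (-1, 3, 5) — intervals are preserved exactly.
And F#4 lies outside D minor, so the sequence is real rather than tonal.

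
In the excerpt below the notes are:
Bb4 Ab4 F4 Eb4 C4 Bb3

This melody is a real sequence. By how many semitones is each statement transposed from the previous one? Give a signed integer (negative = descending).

-5

Unit = 2 notes; the statements start on Bb4, F4, C4, moving down a 4th each time.
Bb4 to F4 spans -5 semitones.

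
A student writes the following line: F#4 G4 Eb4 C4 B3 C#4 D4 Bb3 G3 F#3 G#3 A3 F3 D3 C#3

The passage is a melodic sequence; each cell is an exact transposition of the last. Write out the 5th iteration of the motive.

A#2 B2 G2 E2 D#2

Unit = 5 notes; the statements start on F#4, C#4, G#3, moving down a 4th each time.
Extending down a 4th: D#3 → A#2.
So cell 5 is A#2 B2 G2 E2 D#2.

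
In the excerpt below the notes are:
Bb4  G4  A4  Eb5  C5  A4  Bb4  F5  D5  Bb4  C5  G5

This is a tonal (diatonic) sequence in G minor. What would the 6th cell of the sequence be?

Taking 4-note groups, the heads are Bb4, C5, D5: the pattern moves up a 2nd.
Extending up a 2nd: Eb5 → F5 → G5.
Statement 6 starts on G5 and keeps the same diatonic contour: G5 Eb5 F5 C6.

G5 Eb5 F5 C6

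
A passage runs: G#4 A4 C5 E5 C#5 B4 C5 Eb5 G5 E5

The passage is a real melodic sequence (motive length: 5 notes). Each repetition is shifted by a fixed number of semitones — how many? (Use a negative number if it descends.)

3

Taking 5-note groups, the heads are G#4, B4: the pattern moves up a 3rd.
Counting half-steps from G#4 to B4: 3.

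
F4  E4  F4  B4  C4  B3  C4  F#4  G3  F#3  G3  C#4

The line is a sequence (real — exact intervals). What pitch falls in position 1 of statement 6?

E2

The unit is 4 notes. Position-1 pitches of the 3 shown cells: F4, C4, G3.
Carrying that down a 4th forward: D3 → A2 → E2.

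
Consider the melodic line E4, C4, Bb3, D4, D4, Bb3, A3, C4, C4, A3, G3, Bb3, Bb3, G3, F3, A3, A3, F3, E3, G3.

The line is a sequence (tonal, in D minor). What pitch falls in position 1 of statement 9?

Grouping in 4s, the 1st note of each cell is E4, D4, C4, Bb3, A3.
Carrying that down a 2nd forward: G3 → F3 → E3 → D3.

D3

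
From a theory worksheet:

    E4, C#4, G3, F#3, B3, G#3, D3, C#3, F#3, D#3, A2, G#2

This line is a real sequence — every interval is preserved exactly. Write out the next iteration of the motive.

C#3 A#2 E2 D#2

The 4-note cells begin on E4, B3, F#3 — each down a 4th from the last.
Statement 4 starts on C#3 and keeps the same exact contour: C#3 A#2 E2 D#2.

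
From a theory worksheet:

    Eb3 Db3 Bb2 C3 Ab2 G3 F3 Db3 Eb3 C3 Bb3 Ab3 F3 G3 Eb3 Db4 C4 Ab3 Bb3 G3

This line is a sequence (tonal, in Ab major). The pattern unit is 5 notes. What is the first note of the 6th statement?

Ab4

The 5-note cells begin on Eb3, G3, Bb3, Db4 — each up a 3rd from the last.
Extending the heads up a 3rd: F4 → Ab4.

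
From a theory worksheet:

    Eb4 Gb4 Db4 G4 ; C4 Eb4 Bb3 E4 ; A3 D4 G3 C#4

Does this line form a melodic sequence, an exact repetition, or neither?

Note 2 of cell 3 is D4; if this were a sequence it would be C4. No unit length gives a consistent transposition pattern.

neither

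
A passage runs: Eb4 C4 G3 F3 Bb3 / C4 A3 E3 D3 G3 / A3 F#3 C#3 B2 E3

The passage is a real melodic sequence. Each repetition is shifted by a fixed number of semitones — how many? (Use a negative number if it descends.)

Unit = 5 notes; the statements start on Eb4, C4, A3, moving down a 3rd each time.
Eb4 to C4 spans -3 semitones.

-3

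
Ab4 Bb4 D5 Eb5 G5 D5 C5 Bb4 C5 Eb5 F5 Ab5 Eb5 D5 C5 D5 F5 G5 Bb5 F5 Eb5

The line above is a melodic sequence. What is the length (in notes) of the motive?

21 notes total. Splitting into 3 groups of 7:
Ab4 Bb4 D5 Eb5 G5 D5 C5 | Bb4 C5 Eb5 F5 Ab5 Eb5 D5 | C5 D5 F5 G5 Bb5 F5 Eb5
Every group is a transposition up a 2nd of the one before; no shorter unit works.

7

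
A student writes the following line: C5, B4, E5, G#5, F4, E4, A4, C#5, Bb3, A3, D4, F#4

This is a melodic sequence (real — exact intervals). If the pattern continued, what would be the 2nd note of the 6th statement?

C2

With 4-note cells, note 2 of each statement runs B4, E4, A3.
Each moves down a 5th. Continuing: D3 → G2 → C2.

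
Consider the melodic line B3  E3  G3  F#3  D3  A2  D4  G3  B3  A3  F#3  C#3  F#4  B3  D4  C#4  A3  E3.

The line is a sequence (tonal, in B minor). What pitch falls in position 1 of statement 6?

E5

With 6-note cells, note 1 of each statement runs B3, D4, F#4.
Carrying that up a 3rd forward: A4 → C#5 → E5.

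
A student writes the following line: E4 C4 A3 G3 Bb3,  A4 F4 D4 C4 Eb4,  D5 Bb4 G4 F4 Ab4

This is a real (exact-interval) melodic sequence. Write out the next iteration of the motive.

The 5-note cells begin on E4, A4, D5 — each up a 4th from the last.
Statement 4 starts on G5 and keeps the same exact contour: G5 Eb5 C5 Bb4 Db5.

G5 Eb5 C5 Bb4 Db5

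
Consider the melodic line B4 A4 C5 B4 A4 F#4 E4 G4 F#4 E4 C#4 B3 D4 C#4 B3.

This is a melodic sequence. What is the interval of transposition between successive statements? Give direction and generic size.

down a 4th

Unit = 5 notes; the statements start on B4, F#4, C#4, moving down a 4th each time.
From B4 to F#4: down a 4th.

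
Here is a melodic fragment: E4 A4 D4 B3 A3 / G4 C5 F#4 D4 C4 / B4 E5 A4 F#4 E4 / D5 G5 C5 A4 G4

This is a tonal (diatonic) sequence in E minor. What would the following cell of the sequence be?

F#5 B5 E5 C5 B4

The 5-note cells begin on E4, G4, B4, D5 — each up a 3rd from the last.
So cell 5 is F#5 B5 E5 C5 B4.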